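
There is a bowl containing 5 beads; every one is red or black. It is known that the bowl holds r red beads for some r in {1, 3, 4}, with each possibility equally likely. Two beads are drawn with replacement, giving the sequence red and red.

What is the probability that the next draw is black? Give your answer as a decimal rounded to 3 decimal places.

Under each hypothesis, the probability of the observed sequence is: P(data | r = 1) = (1/5)(1/5) = 1/25; P(data | r = 3) = (3/5)(3/5) = 9/25; P(data | r = 4) = (4/5)(4/5) = 16/25.
The prior-weighted likelihoods are 1/3 · 1/25 = 1/75, 1/3 · 9/25 = 3/25, 1/3 · 16/25 = 16/75; with total 26/75.
Normalising, the posterior is P(r = 1 | data) = 1/26, P(r = 3 | data) = 9/26, P(r = 4 | data) = 8/13.
The predictive probability is P(black next | data) = (4/5)(1/26) + (2/5)(9/26) + (1/5)(8/13) = 19/65.

0.292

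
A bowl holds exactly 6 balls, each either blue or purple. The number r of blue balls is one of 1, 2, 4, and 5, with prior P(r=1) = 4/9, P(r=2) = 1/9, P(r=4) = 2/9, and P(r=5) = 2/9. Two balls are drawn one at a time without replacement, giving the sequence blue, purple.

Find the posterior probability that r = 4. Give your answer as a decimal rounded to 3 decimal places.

The likelihood of the observed sequence under each hypothesis: P(data | r = 1) = (1/6)(5/5) = 1/6; P(data | r = 2) = (2/6)(4/5) = 4/15; P(data | r = 4) = (4/6)(2/5) = 4/15; P(data | r = 5) = (5/6)(1/5) = 1/6.
Multiplying each by its prior: 4/9 · 1/6 = 2/27, 1/9 · 4/15 = 4/135, 2/9 · 4/15 = 8/135, 2/9 · 1/6 = 1/27; these sum to 1/5.
By Bayes' rule, P(r = 4 | data) = (8/135) / (1/5) = 8/27.

0.296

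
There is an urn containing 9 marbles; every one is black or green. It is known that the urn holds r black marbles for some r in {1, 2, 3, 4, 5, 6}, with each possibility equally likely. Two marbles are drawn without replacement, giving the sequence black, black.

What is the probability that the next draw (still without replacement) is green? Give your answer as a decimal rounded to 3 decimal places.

For each hypothesis, P(data | H) works out to: P(data | r = 1) = (1/9)(0/8) = 0; P(data | r = 2) = (2/9)(1/8) = 1/36; P(data | r = 3) = (3/9)(2/8) = 1/12; P(data | r = 4) = (4/9)(3/8) = 1/6; P(data | r = 5) = (5/9)(4/8) = 5/18; P(data | r = 6) = (6/9)(5/8) = 5/12.
The prior-weighted likelihoods are 1/6 · 0 = 0, 1/6 · 1/36 = 1/216, 1/6 · 1/12 = 1/72, 1/6 · 1/6 = 1/36, 1/6 · 5/18 = 5/108, 1/6 · 5/12 = 5/72; summing to 35/216.
Normalising, the posterior is P(r = 1 | data) = 0, P(r = 2 | data) = 1/35, P(r = 3 | data) = 3/35, P(r = 4 | data) = 6/35, P(r = 5 | data) = 2/7, P(r = 6 | data) = 3/7.
The predictive probability is P(green next | data) = (1)(1/35) + (6/7)(3/35) + (5/7)(6/35) + (4/7)(2/7) + (3/7)(3/7) = 4/7.

0.571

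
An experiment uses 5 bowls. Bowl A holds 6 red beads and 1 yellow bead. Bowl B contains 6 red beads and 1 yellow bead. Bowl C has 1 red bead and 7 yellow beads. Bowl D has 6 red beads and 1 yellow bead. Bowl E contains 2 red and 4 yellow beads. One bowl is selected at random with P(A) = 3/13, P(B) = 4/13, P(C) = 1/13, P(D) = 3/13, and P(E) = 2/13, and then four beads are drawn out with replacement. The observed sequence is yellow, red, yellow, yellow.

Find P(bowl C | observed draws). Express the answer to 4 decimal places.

Under each hypothesis, the probability of the observed sequence is: P(data | bowl A) = (1/7)(6/7)(1/7)(1/7) = 0.002499; P(data | bowl B) = (1/7)(6/7)(1/7)(1/7) = 0.002499; P(data | bowl C) = (7/8)(1/8)(7/8)(7/8) = 0.08374; P(data | bowl D) = (1/7)(6/7)(1/7)(1/7) = 0.002499; P(data | bowl E) = (4/6)(2/6)(4/6)(4/6) = 0.098765.
Multiplying each by its prior: 3/13 · 0.002499 = 0.00057668, 4/13 · 0.002499 = 0.00076891, 1/13 · 0.08374 = 0.0064416, 3/13 · 0.002499 = 0.00057668, 2/13 · 0.098765 = 0.015195; summing to 0.023559.
By Bayes' rule, P(bowl C | data) = (0.0064416) / (0.023559) = 0.27343.

0.2734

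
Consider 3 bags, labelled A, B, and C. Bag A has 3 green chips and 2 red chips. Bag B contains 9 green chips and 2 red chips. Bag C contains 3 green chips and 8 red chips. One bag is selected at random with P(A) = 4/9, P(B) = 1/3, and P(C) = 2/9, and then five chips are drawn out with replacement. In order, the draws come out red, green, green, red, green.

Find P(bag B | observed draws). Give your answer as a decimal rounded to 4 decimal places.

The likelihood of the observed sequence under each hypothesis: P(data | bag A) = (2/5)(3/5)(3/5)(2/5)(3/5) = 0.03456; P(data | bag B) = (2/11)(9/11)(9/11)(2/11)(9/11) = 0.018106; P(data | bag C) = (8/11)(3/11)(3/11)(8/11)(3/11) = 0.01073.
Multiplying each by its prior: 4/9 · 0.03456 = 0.01536, 1/3 · 0.018106 = 0.0060354, 2/9 · 0.01073 = 0.0023843; summing to 0.02378.
Hence P(bag B | data) = (0.0060354) / (0.02378) = 0.2538.

0.2538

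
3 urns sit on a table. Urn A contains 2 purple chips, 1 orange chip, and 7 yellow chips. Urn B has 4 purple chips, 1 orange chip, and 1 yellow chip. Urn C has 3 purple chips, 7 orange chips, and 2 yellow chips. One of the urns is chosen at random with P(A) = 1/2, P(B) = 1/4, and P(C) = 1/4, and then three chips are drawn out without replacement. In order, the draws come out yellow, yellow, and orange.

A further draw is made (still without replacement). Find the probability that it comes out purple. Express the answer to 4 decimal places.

0.2897

The likelihood of the observed sequence under each hypothesis: P(data | urn A) = (7/10)(6/9)(1/8) = 0.058333; P(data | urn B) = (1/6)(0/5) = 0; P(data | urn C) = (2/12)(1/11)(7/10) = 0.010606.
Weighting by the prior gives 1/2 · 0.058333 = 0.029167, 1/4 · 0 = 0, 1/4 · 0.010606 = 0.0026515; summing to 0.031818.
Dividing through by the total gives posterior P(urn A | data) = 0.91667, P(urn B | data) = 0, P(urn C | data) = 0.083333.
The predictive probability is P(purple next | data) = (2/7)(0.91667) + (1/3)(0.083333) = 0.28968.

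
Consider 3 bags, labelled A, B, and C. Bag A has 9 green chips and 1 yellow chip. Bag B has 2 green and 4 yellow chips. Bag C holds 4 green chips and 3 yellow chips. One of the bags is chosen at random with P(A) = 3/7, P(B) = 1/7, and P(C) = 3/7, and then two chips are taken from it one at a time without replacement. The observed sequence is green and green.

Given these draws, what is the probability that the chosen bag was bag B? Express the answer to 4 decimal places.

For each hypothesis, P(data | H) works out to: P(data | bag A) = (9/10)(8/9) = 4/5; P(data | bag B) = (2/6)(1/5) = 1/15; P(data | bag C) = (4/7)(3/6) = 2/7.
Multiplying each by its prior: 3/7 · 4/5 = 12/35, 1/7 · 1/15 = 1/105, 3/7 · 2/7 = 6/49; these sum to 349/735.
By Bayes' rule, P(bag B | data) = (1/105) / (349/735) = 7/349.

0.0201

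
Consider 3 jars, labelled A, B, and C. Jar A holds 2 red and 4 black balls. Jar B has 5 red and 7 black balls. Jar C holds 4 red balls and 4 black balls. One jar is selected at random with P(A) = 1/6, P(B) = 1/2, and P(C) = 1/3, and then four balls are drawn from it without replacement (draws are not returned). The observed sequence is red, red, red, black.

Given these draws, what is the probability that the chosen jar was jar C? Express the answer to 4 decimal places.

0.5187

For each hypothesis, P(data | H) works out to: P(data | jar A) = (2/6)(1/5)(0/4) = 0; P(data | jar B) = (5/12)(4/11)(3/10)(7/9) = 0.035354; P(data | jar C) = (4/8)(3/7)(2/6)(4/5) = 0.057143.
The prior-weighted likelihoods are 1/6 · 0 = 0, 1/2 · 0.035354 = 0.017677, 1/3 · 0.057143 = 0.019048; summing to 0.036724.
By Bayes' rule, P(jar C | data) = (0.019048) / (0.036724) = 0.51866.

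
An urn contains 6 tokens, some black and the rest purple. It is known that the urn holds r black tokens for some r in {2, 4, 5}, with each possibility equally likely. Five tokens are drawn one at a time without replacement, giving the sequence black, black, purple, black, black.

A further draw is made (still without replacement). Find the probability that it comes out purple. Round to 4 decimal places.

0.2857

The likelihood of the observed sequence under each hypothesis: P(data | r = 2) = (2/6)(1/5)(4/4)(0/3) = 0; P(data | r = 4) = (4/6)(3/5)(2/4)(2/3)(1/2) = 1/15; P(data | r = 5) = (5/6)(4/5)(1/4)(3/3)(2/2) = 1/6.
Multiplying each by its prior: 1/3 · 0 = 0, 1/3 · 1/15 = 1/45, 1/3 · 1/6 = 1/18; these sum to 7/90.
The posterior is then P(r = 2 | data) = 0, P(r = 4 | data) = 2/7, P(r = 5 | data) = 5/7.
The predictive probability is P(purple next | data) = (1)(2/7) + (0)(5/7) = 2/7.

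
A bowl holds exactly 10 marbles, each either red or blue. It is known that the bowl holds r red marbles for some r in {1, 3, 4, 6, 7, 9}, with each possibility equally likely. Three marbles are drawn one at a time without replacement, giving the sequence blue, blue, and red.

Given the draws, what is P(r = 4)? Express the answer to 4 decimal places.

Compute the likelihood of the observed sequence for each case: P(data | r = 1) = (9/10)(8/9)(1/8) = 1/10; P(data | r = 3) = (7/10)(6/9)(3/8) = 7/40; P(data | r = 4) = (6/10)(5/9)(4/8) = 1/6; P(data | r = 6) = (4/10)(3/9)(6/8) = 1/10; P(data | r = 7) = (3/10)(2/9)(7/8) = 7/120; P(data | r = 9) = (1/10)(0/9) = 0.
The prior-weighted likelihoods are 1/6 · 1/10 = 1/60, 1/6 · 7/40 = 7/240, 1/6 · 1/6 = 1/36, 1/6 · 1/10 = 1/60, 1/6 · 7/120 = 7/720, 1/6 · 0 = 0; these sum to 1/10.
Hence P(r = 4 | data) = (1/36) / (1/10) = 5/18.

0.2778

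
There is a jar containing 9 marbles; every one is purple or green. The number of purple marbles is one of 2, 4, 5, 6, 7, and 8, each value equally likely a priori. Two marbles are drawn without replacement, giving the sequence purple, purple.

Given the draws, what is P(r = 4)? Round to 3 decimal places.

Compute the likelihood of the observed sequence for each case: P(data | r = 2) = (2/9)(1/8) = 1/36; P(data | r = 4) = (4/9)(3/8) = 1/6; P(data | r = 5) = (5/9)(4/8) = 5/18; P(data | r = 6) = (6/9)(5/8) = 5/12; P(data | r = 7) = (7/9)(6/8) = 7/12; P(data | r = 8) = (8/9)(7/8) = 7/9.
The prior-weighted likelihoods are 1/6 · 1/36 = 1/216, 1/6 · 1/6 = 1/36, 1/6 · 5/18 = 5/108, 1/6 · 5/12 = 5/72, 1/6 · 7/12 = 7/72, 1/6 · 7/9 = 7/54; these sum to 3/8.
So P(r = 4 | data) = (1/36) / (3/8) = 2/27.

0.074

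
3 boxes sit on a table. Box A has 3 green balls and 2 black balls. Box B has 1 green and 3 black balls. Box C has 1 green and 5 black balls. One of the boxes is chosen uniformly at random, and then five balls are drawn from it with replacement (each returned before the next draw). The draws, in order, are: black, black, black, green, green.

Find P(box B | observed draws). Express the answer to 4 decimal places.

0.4027

The likelihood of the observed sequence under each hypothesis: P(data | box A) = (2/5)(2/5)(2/5)(3/5)(3/5) = 0.02304; P(data | box B) = (3/4)(3/4)(3/4)(1/4)(1/4) = 0.026367; P(data | box C) = (5/6)(5/6)(5/6)(1/6)(1/6) = 0.016075.
The prior-weighted likelihoods are 1/3 · 0.02304 = 0.00768, 1/3 · 0.026367 = 0.0087891, 1/3 · 0.016075 = 0.0053584; with total 0.021827.
By Bayes' rule, P(box B | data) = (0.0087891) / (0.021827) = 0.40266.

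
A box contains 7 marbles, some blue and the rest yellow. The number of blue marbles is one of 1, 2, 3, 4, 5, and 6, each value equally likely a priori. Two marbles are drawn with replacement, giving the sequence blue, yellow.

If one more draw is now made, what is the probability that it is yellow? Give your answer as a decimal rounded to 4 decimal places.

0.5000

The likelihood of the observed sequence under each hypothesis: P(data | r = 1) = (1/7)(6/7) = 6/49; P(data | r = 2) = (2/7)(5/7) = 10/49; P(data | r = 3) = (3/7)(4/7) = 12/49; P(data | r = 4) = (4/7)(3/7) = 12/49; P(data | r = 5) = (5/7)(2/7) = 10/49; P(data | r = 6) = (6/7)(1/7) = 6/49.
Multiplying each by its prior: 1/6 · 6/49 = 1/49, 1/6 · 10/49 = 5/147, 1/6 · 12/49 = 2/49, 1/6 · 12/49 = 2/49, 1/6 · 10/49 = 5/147, 1/6 · 6/49 = 1/49; with total 4/21.
Dividing through by the total gives posterior P(r = 1 | data) = 3/28, P(r = 2 | data) = 5/28, P(r = 3 | data) = 3/14, P(r = 4 | data) = 3/14, P(r = 5 | data) = 5/28, P(r = 6 | data) = 3/28.
The predictive probability is P(yellow next | data) = (6/7)(3/28) + (5/7)(5/28) + (4/7)(3/14) + (3/7)(3/14) + (2/7)(5/28) + (1/7)(3/28) = 1/2.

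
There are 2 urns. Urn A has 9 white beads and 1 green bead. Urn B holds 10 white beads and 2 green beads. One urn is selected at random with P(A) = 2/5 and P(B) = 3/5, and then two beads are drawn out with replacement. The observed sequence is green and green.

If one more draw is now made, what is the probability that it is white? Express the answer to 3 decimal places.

The likelihood of the observed sequence under each hypothesis: P(data | urn A) = (1/10)(1/10) = 0.01; P(data | urn B) = (2/12)(2/12) = 0.027778.
Weighting by the prior gives 2/5 · 0.01 = 0.004, 3/5 · 0.027778 = 0.016667; with total 0.020667.
Normalising, the posterior is P(urn A | data) = 0.19355, P(urn B | data) = 0.80645.
The predictive probability is P(white next | data) = (9/10)(0.19355) + (5/6)(0.80645) = 0.84624.

0.846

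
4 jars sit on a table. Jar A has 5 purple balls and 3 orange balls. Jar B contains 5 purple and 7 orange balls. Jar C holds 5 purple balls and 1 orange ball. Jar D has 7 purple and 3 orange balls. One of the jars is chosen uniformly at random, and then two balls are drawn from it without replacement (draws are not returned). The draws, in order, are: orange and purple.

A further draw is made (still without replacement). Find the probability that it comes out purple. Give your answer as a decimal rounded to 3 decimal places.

The likelihood of the observed sequence under each hypothesis: P(data | jar A) = (3/8)(5/7) = 0.26786; P(data | jar B) = (7/12)(5/11) = 0.26515; P(data | jar C) = (1/6)(5/5) = 0.16667; P(data | jar D) = (3/10)(7/9) = 0.23333.
Multiplying each by its prior: 1/4 · 0.26786 = 0.066964, 1/4 · 0.26515 = 0.066288, 1/4 · 0.16667 = 0.041667, 1/4 · 0.23333 = 0.058333; with total 0.23325.
Normalising, the posterior is P(jar A | data) = 0.28709, P(jar B | data) = 0.28419, P(jar C | data) = 0.17863, P(jar D | data) = 0.25009.
So P(purple next | data) = Σ P(purple next | H) P(H | data) = (2/3)(0.28709) + (2/5)(0.28419) + (1)(0.17863) + (3/4)(0.25009) = 0.67127.

0.671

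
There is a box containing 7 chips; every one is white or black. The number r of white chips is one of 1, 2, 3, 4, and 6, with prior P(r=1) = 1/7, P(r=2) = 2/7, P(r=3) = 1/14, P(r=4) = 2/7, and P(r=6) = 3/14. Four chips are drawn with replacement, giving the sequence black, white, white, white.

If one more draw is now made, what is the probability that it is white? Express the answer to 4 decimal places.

Under each hypothesis, the probability of the observed sequence is: P(data | r = 1) = (6/7)(1/7)(1/7)(1/7) = 0.002499; P(data | r = 2) = (5/7)(2/7)(2/7)(2/7) = 0.01666; P(data | r = 3) = (4/7)(3/7)(3/7)(3/7) = 0.044981; P(data | r = 4) = (3/7)(4/7)(4/7)(4/7) = 0.079967; P(data | r = 6) = (1/7)(6/7)(6/7)(6/7) = 0.089963.
Weighting by the prior gives 1/7 · 0.002499 = 0.00035699, 2/7 · 0.01666 = 0.0047599, 1/14 · 0.044981 = 0.0032129, 2/7 · 0.079967 = 0.022848, 3/14 · 0.089963 = 0.019278; summing to 0.050455.
The posterior is then P(r = 1 | data) = 0.0070755, P(r = 2 | data) = 0.09434, P(r = 3 | data) = 0.063679, P(r = 4 | data) = 0.45283, P(r = 6 | data) = 0.38208.
So P(white next | data) = Σ P(white next | H) P(H | data) = (1/7)(0.0070755) + (2/7)(0.09434) + (3/7)(0.063679) + (4/7)(0.45283) + (6/7)(0.38208) = 0.64151.

0.6415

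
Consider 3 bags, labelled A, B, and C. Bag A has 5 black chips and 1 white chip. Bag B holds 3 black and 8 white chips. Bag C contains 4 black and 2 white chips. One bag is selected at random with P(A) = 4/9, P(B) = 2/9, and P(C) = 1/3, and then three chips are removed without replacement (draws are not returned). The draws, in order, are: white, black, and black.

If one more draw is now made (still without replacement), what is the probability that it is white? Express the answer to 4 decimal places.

0.2089

Under each hypothesis, the probability of the observed sequence is: P(data | bag A) = (1/6)(5/5)(4/4) = 0.16667; P(data | bag B) = (8/11)(3/10)(2/9) = 0.048485; P(data | bag C) = (2/6)(4/5)(3/4) = 0.2.
Multiplying each by its prior: 4/9 · 0.16667 = 0.074074, 2/9 · 0.048485 = 0.010774, 1/3 · 0.2 = 0.066667; summing to 0.15152.
Dividing through by the total gives posterior P(bag A | data) = 0.48889, P(bag B | data) = 0.071111, P(bag C | data) = 0.44.
The predictive probability is P(white next | data) = (0)(0.48889) + (7/8)(0.071111) + (1/3)(0.44) = 0.20889.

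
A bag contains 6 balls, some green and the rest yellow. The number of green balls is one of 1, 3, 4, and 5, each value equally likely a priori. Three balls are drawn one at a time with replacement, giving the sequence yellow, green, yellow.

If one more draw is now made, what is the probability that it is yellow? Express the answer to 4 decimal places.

Compute the likelihood of the observed sequence for each case: P(data | r = 1) = (5/6)(1/6)(5/6) = 25/216; P(data | r = 3) = (3/6)(3/6)(3/6) = 1/8; P(data | r = 4) = (2/6)(4/6)(2/6) = 2/27; P(data | r = 5) = (1/6)(5/6)(1/6) = 5/216.
Multiplying each by its prior: 1/4 · 25/216 = 25/864, 1/4 · 1/8 = 1/32, 1/4 · 2/27 = 1/54, 1/4 · 5/216 = 5/864; these sum to 73/864.
Normalising, the posterior is P(r = 1 | data) = 25/73, P(r = 3 | data) = 27/73, P(r = 4 | data) = 16/73, P(r = 5 | data) = 5/73.
The predictive probability is P(yellow next | data) = (5/6)(25/73) + (1/2)(27/73) + (1/3)(16/73) + (1/6)(5/73) = 81/146.

0.5548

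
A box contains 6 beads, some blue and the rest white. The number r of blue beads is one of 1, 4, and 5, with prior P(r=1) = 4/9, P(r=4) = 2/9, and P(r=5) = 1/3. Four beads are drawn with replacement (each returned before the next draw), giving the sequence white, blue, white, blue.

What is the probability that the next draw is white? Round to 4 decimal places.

0.4571

Compute the likelihood of the observed sequence for each case: P(data | r = 1) = (5/6)(1/6)(5/6)(1/6) = 0.01929; P(data | r = 4) = (2/6)(4/6)(2/6)(4/6) = 0.049383; P(data | r = 5) = (1/6)(5/6)(1/6)(5/6) = 0.01929.
Multiplying each by its prior: 4/9 · 0.01929 = 0.0085734, 2/9 · 0.049383 = 0.010974, 1/3 · 0.01929 = 0.00643; these sum to 0.025977.
The posterior is then P(r = 1 | data) = 0.33003, P(r = 4 | data) = 0.42244, P(r = 5 | data) = 0.24752.
Averaging over the posterior, P(white next | data) = (5/6)(0.33003) + (1/3)(0.42244) + (1/6)(0.24752) = 0.4571.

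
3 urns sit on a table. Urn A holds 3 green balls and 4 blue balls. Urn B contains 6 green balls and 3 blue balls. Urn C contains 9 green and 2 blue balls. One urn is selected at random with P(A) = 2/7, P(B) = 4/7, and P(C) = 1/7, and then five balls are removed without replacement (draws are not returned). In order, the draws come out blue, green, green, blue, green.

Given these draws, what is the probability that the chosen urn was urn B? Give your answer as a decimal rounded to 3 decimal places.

The likelihood of the observed sequence under each hypothesis: P(data | urn A) = (4/7)(3/6)(2/5)(3/4)(1/3) = 0.028571; P(data | urn B) = (3/9)(6/8)(5/7)(2/6)(4/5) = 0.047619; P(data | urn C) = (2/11)(9/10)(8/9)(1/8)(7/7) = 0.018182.
Weighting by the prior gives 2/7 · 0.028571 = 0.0081633, 4/7 · 0.047619 = 0.027211, 1/7 · 0.018182 = 0.0025974; with total 0.037972.
So P(urn B | data) = (0.027211) / (0.037972) = 0.71661.

0.717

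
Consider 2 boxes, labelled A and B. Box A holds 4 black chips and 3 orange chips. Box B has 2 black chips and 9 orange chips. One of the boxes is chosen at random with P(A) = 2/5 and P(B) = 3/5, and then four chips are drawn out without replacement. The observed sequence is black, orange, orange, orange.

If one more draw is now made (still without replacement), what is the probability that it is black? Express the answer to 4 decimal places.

Under each hypothesis, the probability of the observed sequence is: P(data | box A) = (4/7)(3/6)(2/5)(1/4) = 0.028571; P(data | box B) = (2/11)(9/10)(8/9)(7/8) = 0.12727.
Weighting by the prior gives 2/5 · 0.028571 = 0.011429, 3/5 · 0.12727 = 0.076364; with total 0.087792.
Dividing through by the total gives posterior P(box A | data) = 0.13018, P(box B | data) = 0.86982.
So P(black next | data) = Σ P(black next | H) P(H | data) = (1)(0.13018) + (1/7)(0.86982) = 0.25444.

0.2544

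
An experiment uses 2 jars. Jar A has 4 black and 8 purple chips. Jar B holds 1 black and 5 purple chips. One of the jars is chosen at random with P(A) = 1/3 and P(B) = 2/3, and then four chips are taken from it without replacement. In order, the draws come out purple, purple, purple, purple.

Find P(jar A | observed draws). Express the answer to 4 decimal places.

The likelihood of the observed sequence under each hypothesis: P(data | jar A) = (8/12)(7/11)(6/10)(5/9) = 14/99; P(data | jar B) = (5/6)(4/5)(3/4)(2/3) = 1/3.
The prior-weighted likelihoods are 1/3 · 14/99 = 14/297, 2/3 · 1/3 = 2/9; with total 80/297.
Therefore the posterior P(jar A | data) = (14/297) / (80/297) = 7/40.

0.1750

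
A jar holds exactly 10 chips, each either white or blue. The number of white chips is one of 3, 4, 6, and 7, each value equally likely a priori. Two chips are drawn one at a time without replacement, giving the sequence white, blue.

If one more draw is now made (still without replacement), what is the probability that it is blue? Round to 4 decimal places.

Compute the likelihood of the observed sequence for each case: P(data | r = 3) = (3/10)(7/9) = 7/30; P(data | r = 4) = (4/10)(6/9) = 4/15; P(data | r = 6) = (6/10)(4/9) = 4/15; P(data | r = 7) = (7/10)(3/9) = 7/30.
Multiplying each by its prior: 1/4 · 7/30 = 7/120, 1/4 · 4/15 = 1/15, 1/4 · 4/15 = 1/15, 1/4 · 7/30 = 7/120; these sum to 1/4.
Normalising, the posterior is P(r = 3 | data) = 7/30, P(r = 4 | data) = 4/15, P(r = 6 | data) = 4/15, P(r = 7 | data) = 7/30.
The predictive probability is P(blue next | data) = (3/4)(7/30) + (5/8)(4/15) + (3/8)(4/15) + (1/4)(7/30) = 1/2.

0.5000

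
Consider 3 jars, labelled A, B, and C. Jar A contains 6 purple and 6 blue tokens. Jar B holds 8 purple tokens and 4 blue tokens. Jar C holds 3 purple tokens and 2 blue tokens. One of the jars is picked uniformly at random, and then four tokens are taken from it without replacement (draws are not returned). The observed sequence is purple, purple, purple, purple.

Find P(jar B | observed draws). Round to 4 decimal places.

0.8235

The likelihood of the observed sequence under each hypothesis: P(data | jar A) = (6/12)(5/11)(4/10)(3/9) = 1/33; P(data | jar B) = (8/12)(7/11)(6/10)(5/9) = 14/99; P(data | jar C) = (3/5)(2/4)(1/3)(0/2) = 0.
Weighting by the prior gives 1/3 · 1/33 = 1/99, 1/3 · 14/99 = 14/297, 1/3 · 0 = 0; summing to 17/297.
Therefore the posterior P(jar B | data) = (14/297) / (17/297) = 14/17.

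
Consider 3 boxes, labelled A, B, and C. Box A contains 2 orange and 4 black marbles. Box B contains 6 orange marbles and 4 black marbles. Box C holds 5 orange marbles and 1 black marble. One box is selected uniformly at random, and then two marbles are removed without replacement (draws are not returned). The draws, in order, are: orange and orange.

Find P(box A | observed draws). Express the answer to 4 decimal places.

The likelihood of the observed sequence under each hypothesis: P(data | box A) = (2/6)(1/5) = 1/15; P(data | box B) = (6/10)(5/9) = 1/3; P(data | box C) = (5/6)(4/5) = 2/3.
The prior-weighted likelihoods are 1/3 · 1/15 = 1/45, 1/3 · 1/3 = 1/9, 1/3 · 2/3 = 2/9; these sum to 16/45.
So P(box A | data) = (1/45) / (16/45) = 1/16.

0.0625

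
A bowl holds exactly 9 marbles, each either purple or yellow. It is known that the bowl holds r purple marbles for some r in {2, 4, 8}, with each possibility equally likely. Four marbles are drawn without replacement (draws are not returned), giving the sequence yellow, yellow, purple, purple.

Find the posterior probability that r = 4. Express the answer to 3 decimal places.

0.741

For each hypothesis, P(data | H) works out to: P(data | r = 2) = (7/9)(6/8)(2/7)(1/6) = 1/36; P(data | r = 4) = (5/9)(4/8)(4/7)(3/6) = 5/63; P(data | r = 8) = (1/9)(0/8) = 0.
The prior-weighted likelihoods are 1/3 · 1/36 = 1/108, 1/3 · 5/63 = 5/189, 1/3 · 0 = 0; summing to 1/28.
So P(r = 4 | data) = (5/189) / (1/28) = 20/27.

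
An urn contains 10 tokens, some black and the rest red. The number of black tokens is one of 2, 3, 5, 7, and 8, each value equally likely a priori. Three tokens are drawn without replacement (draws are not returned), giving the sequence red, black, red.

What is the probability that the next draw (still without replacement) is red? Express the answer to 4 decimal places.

0.5931

For each hypothesis, P(data | H) works out to: P(data | r = 2) = (8/10)(2/9)(7/8) = 7/45; P(data | r = 3) = (7/10)(3/9)(6/8) = 7/40; P(data | r = 5) = (5/10)(5/9)(4/8) = 5/36; P(data | r = 7) = (3/10)(7/9)(2/8) = 7/120; P(data | r = 8) = (2/10)(8/9)(1/8) = 1/45.
Weighting by the prior gives 1/5 · 7/45 = 7/225, 1/5 · 7/40 = 7/200, 1/5 · 5/36 = 1/36, 1/5 · 7/120 = 7/600, 1/5 · 1/45 = 1/225; summing to 11/100.
Dividing through by the total gives posterior P(r = 2 | data) = 28/99, P(r = 3 | data) = 7/22, P(r = 5 | data) = 25/99, P(r = 7 | data) = 7/66, P(r = 8 | data) = 4/99.
So P(red next | data) = Σ P(red next | H) P(H | data) = (6/7)(28/99) + (5/7)(7/22) + (3/7)(25/99) + (1/7)(7/66) + (0)(4/99) = 137/231.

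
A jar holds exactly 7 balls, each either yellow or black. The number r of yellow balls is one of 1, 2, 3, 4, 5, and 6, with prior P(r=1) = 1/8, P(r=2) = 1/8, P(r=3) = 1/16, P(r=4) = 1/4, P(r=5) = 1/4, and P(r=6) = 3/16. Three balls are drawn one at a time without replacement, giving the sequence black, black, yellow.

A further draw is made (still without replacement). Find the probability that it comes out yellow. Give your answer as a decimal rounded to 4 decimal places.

For each hypothesis, P(data | H) works out to: P(data | r = 1) = (6/7)(5/6)(1/5) = 1/7; P(data | r = 2) = (5/7)(4/6)(2/5) = 4/21; P(data | r = 3) = (4/7)(3/6)(3/5) = 6/35; P(data | r = 4) = (3/7)(2/6)(4/5) = 4/35; P(data | r = 5) = (2/7)(1/6)(5/5) = 1/21; P(data | r = 6) = (1/7)(0/6) = 0.
Weighting by the prior gives 1/8 · 1/7 = 1/56, 1/8 · 4/21 = 1/42, 1/16 · 6/35 = 3/280, 1/4 · 4/35 = 1/35, 1/4 · 1/21 = 1/84, 3/16 · 0 = 0; these sum to 13/140.
Normalising, the posterior is P(r = 1 | data) = 5/26, P(r = 2 | data) = 10/39, P(r = 3 | data) = 3/26, P(r = 4 | data) = 4/13, P(r = 5 | data) = 5/39, P(r = 6 | data) = 0.
The predictive probability is P(yellow next | data) = (0)(5/26) + (1/4)(10/39) + (1/2)(3/26) + (3/4)(4/13) + (1)(5/39) = 25/52.

0.4808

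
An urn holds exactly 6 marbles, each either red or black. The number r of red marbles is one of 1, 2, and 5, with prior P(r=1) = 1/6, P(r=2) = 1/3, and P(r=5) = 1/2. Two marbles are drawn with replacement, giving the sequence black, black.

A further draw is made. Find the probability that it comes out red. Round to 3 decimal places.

0.289

For each hypothesis, P(data | H) works out to: P(data | r = 1) = (5/6)(5/6) = 25/36; P(data | r = 2) = (4/6)(4/6) = 4/9; P(data | r = 5) = (1/6)(1/6) = 1/36.
Multiplying each by its prior: 1/6 · 25/36 = 25/216, 1/3 · 4/9 = 4/27, 1/2 · 1/36 = 1/72; with total 5/18.
The posterior is then P(r = 1 | data) = 5/12, P(r = 2 | data) = 8/15, P(r = 5 | data) = 1/20.
Averaging over the posterior, P(red next | data) = (1/6)(5/12) + (1/3)(8/15) + (5/6)(1/20) = 13/45.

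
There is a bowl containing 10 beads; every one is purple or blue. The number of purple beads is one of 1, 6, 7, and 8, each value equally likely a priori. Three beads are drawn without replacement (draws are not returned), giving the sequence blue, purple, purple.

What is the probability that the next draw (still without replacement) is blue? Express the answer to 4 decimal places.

For each hypothesis, P(data | H) works out to: P(data | r = 1) = (9/10)(1/9)(0/8) = 0; P(data | r = 6) = (4/10)(6/9)(5/8) = 0.16667; P(data | r = 7) = (3/10)(7/9)(6/8) = 0.175; P(data | r = 8) = (2/10)(8/9)(7/8) = 0.15556.
Weighting by the prior gives 1/4 · 0 = 0, 1/4 · 0.16667 = 0.041667, 1/4 · 0.175 = 0.04375, 1/4 · 0.15556 = 0.038889; summing to 0.12431.
Normalising, the posterior is P(r = 1 | data) = 0, P(r = 6 | data) = 0.3352, P(r = 7 | data) = 0.35196, P(r = 8 | data) = 0.31285.
The predictive probability is P(blue next | data) = (3/7)(0.3352) + (2/7)(0.35196) + (1/7)(0.31285) = 0.28891.

0.2889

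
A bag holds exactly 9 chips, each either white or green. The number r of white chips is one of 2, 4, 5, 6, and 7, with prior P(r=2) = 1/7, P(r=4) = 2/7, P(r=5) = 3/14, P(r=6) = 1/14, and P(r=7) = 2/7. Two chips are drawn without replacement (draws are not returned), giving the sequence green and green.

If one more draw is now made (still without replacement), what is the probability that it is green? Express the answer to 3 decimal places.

The likelihood of the observed sequence under each hypothesis: P(data | r = 2) = (7/9)(6/8) = 7/12; P(data | r = 4) = (5/9)(4/8) = 5/18; P(data | r = 5) = (4/9)(3/8) = 1/6; P(data | r = 6) = (3/9)(2/8) = 1/12; P(data | r = 7) = (2/9)(1/8) = 1/36.
Multiplying each by its prior: 1/7 · 7/12 = 1/12, 2/7 · 5/18 = 5/63, 3/14 · 1/6 = 1/28, 1/14 · 1/12 = 1/168, 2/7 · 1/36 = 1/126; these sum to 107/504.
The posterior is then P(r = 2 | data) = 42/107, P(r = 4 | data) = 40/107, P(r = 5 | data) = 18/107, P(r = 6 | data) = 3/107, P(r = 7 | data) = 4/107.
The predictive probability is P(green next | data) = (5/7)(42/107) + (3/7)(40/107) + (2/7)(18/107) + (1/7)(3/107) + (0)(4/107) = 369/749.

0.493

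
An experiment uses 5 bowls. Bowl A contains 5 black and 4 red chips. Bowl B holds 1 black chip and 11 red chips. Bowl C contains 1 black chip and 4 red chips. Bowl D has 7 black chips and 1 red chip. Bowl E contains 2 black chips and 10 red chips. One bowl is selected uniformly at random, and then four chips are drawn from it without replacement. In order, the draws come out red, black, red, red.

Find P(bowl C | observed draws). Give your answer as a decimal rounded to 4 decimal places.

For each hypothesis, P(data | H) works out to: P(data | bowl A) = (4/9)(5/8)(3/7)(2/6) = 0.039683; P(data | bowl B) = (11/12)(1/11)(10/10)(9/9) = 0.083333; P(data | bowl C) = (4/5)(1/4)(3/3)(2/2) = 0.2; P(data | bowl D) = (1/8)(7/7)(0/6) = 0; P(data | bowl E) = (10/12)(2/11)(9/10)(8/9) = 0.12121.
Weighting by the prior gives 1/5 · 0.039683 = 0.0079365, 1/5 · 0.083333 = 0.016667, 1/5 · 0.2 = 0.04, 1/5 · 0 = 0, 1/5 · 0.12121 = 0.024242; these sum to 0.088846.
Therefore the posterior P(bowl C | data) = (0.04) / (0.088846) = 0.45022.

0.4502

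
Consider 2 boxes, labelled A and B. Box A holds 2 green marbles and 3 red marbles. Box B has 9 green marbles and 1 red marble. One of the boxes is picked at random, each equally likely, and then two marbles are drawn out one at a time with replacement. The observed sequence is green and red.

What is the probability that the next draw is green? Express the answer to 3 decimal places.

0.536

Compute the likelihood of the observed sequence for each case: P(data | box A) = (2/5)(3/5) = 6/25; P(data | box B) = (9/10)(1/10) = 9/100.
Weighting by the prior gives 1/2 · 6/25 = 3/25, 1/2 · 9/100 = 9/200; with total 33/200.
Normalising, the posterior is P(box A | data) = 8/11, P(box B | data) = 3/11.
Averaging over the posterior, P(green next | data) = (2/5)(8/11) + (9/10)(3/11) = 59/110.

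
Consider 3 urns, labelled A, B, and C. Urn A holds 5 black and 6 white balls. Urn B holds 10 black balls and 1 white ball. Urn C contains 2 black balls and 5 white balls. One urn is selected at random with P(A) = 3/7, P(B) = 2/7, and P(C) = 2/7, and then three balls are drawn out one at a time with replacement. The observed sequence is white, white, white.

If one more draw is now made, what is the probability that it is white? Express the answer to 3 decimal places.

0.646

Compute the likelihood of the observed sequence for each case: P(data | urn A) = (6/11)(6/11)(6/11) = 0.16228; P(data | urn B) = (1/11)(1/11)(1/11) = 0.00075131; P(data | urn C) = (5/7)(5/7)(5/7) = 0.36443.
Weighting by the prior gives 3/7 · 0.16228 = 0.06955, 2/7 · 0.00075131 = 0.00021466, 2/7 · 0.36443 = 0.10412; summing to 0.17389.
Normalising, the posterior is P(urn A | data) = 0.39997, P(urn B | data) = 0.0012345, P(urn C | data) = 0.59879.
So P(white next | data) = Σ P(white next | H) P(H | data) = (6/11)(0.39997) + (1/11)(0.0012345) + (5/7)(0.59879) = 0.64599.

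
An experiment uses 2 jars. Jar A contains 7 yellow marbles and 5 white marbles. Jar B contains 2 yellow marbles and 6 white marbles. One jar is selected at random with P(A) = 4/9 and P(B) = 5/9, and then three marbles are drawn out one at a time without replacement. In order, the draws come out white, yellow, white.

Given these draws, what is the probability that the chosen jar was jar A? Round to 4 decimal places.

Compute the likelihood of the observed sequence for each case: P(data | jar A) = (5/12)(7/11)(4/10) = 0.10606; P(data | jar B) = (6/8)(2/7)(5/6) = 0.17857.
The prior-weighted likelihoods are 4/9 · 0.10606 = 0.047138, 5/9 · 0.17857 = 0.099206; summing to 0.14634.
Hence P(jar A | data) = (0.047138) / (0.14634) = 0.3221.

0.3221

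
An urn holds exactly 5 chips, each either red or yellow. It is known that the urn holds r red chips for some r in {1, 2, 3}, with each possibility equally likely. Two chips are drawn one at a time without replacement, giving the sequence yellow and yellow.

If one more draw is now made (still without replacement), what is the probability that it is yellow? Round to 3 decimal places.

Compute the likelihood of the observed sequence for each case: P(data | r = 1) = (4/5)(3/4) = 3/5; P(data | r = 2) = (3/5)(2/4) = 3/10; P(data | r = 3) = (2/5)(1/4) = 1/10.
Multiplying each by its prior: 1/3 · 3/5 = 1/5, 1/3 · 3/10 = 1/10, 1/3 · 1/10 = 1/30; these sum to 1/3.
Normalising, the posterior is P(r = 1 | data) = 3/5, P(r = 2 | data) = 3/10, P(r = 3 | data) = 1/10.
Averaging over the posterior, P(yellow next | data) = (2/3)(3/5) + (1/3)(3/10) + (0)(1/10) = 1/2.

0.500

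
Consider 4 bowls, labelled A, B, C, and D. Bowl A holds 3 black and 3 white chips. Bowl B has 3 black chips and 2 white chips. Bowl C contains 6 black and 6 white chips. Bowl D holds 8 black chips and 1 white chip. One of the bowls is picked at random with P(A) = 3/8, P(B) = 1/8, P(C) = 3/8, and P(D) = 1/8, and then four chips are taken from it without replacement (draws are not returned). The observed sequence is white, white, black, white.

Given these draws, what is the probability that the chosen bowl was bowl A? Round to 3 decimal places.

Under each hypothesis, the probability of the observed sequence is: P(data | bowl A) = (3/6)(2/5)(3/4)(1/3) = 0.05; P(data | bowl B) = (2/5)(1/4)(3/3)(0/2) = 0; P(data | bowl C) = (6/12)(5/11)(6/10)(4/9) = 0.060606; P(data | bowl D) = (1/9)(0/8) = 0.
Multiplying each by its prior: 3/8 · 0.05 = 0.01875, 1/8 · 0 = 0, 3/8 · 0.060606 = 0.022727, 1/8 · 0 = 0; summing to 0.041477.
By Bayes' rule, P(bowl A | data) = (0.01875) / (0.041477) = 0.45205.

0.452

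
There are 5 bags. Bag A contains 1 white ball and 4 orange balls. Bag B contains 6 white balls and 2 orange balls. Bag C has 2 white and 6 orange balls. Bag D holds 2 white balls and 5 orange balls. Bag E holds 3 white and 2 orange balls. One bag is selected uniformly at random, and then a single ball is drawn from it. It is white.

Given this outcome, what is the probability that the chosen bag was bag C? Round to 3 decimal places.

Compute the likelihood of this draw for each case: P(data | bag A) = (1/5) = 1/5; P(data | bag B) = (6/8) = 3/4; P(data | bag C) = (2/8) = 1/4; P(data | bag D) = (2/7) = 2/7; P(data | bag E) = (3/5) = 3/5.
Multiplying each by its prior: 1/5 · 1/5 = 1/25, 1/5 · 3/4 = 3/20, 1/5 · 1/4 = 1/20, 1/5 · 2/7 = 2/35, 1/5 · 3/5 = 3/25; these sum to 73/175.
By Bayes' rule, P(bag C | data) = (1/20) / (73/175) = 35/292.

0.120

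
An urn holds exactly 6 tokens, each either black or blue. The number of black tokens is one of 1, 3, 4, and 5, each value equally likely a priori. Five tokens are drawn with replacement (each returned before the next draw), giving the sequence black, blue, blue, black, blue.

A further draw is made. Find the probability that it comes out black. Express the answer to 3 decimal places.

Under each hypothesis, the probability of the observed sequence is: P(data | r = 1) = (1/6)(5/6)(5/6)(1/6)(5/6) = 0.016075; P(data | r = 3) = (3/6)(3/6)(3/6)(3/6)(3/6) = 0.03125; P(data | r = 4) = (4/6)(2/6)(2/6)(4/6)(2/6) = 0.016461; P(data | r = 5) = (5/6)(1/6)(1/6)(5/6)(1/6) = 0.003215.
The prior-weighted likelihoods are 1/4 · 0.016075 = 0.0040188, 1/4 · 0.03125 = 0.0078125, 1/4 · 0.016461 = 0.0041152, 1/4 · 0.003215 = 0.00080376; with total 0.01675.
Normalising, the posterior is P(r = 1 | data) = 0.23992, P(r = 3 | data) = 0.46641, P(r = 4 | data) = 0.24568, P(r = 5 | data) = 0.047985.
Averaging over the posterior, P(black next | data) = (1/6)(0.23992) + (1/2)(0.46641) + (2/3)(0.24568) + (5/6)(0.047985) = 0.47697.

0.477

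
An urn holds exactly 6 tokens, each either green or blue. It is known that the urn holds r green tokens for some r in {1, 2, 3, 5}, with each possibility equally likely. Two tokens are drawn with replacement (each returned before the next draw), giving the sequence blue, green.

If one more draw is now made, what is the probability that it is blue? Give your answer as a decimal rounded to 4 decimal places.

Compute the likelihood of the observed sequence for each case: P(data | r = 1) = (5/6)(1/6) = 5/36; P(data | r = 2) = (4/6)(2/6) = 2/9; P(data | r = 3) = (3/6)(3/6) = 1/4; P(data | r = 5) = (1/6)(5/6) = 5/36.
Weighting by the prior gives 1/4 · 5/36 = 5/144, 1/4 · 2/9 = 1/18, 1/4 · 1/4 = 1/16, 1/4 · 5/36 = 5/144; with total 3/16.
Dividing through by the total gives posterior P(r = 1 | data) = 5/27, P(r = 2 | data) = 8/27, P(r = 3 | data) = 1/3, P(r = 5 | data) = 5/27.
So P(blue next | data) = Σ P(blue next | H) P(H | data) = (5/6)(5/27) + (2/3)(8/27) + (1/2)(1/3) + (1/6)(5/27) = 89/162.

0.5494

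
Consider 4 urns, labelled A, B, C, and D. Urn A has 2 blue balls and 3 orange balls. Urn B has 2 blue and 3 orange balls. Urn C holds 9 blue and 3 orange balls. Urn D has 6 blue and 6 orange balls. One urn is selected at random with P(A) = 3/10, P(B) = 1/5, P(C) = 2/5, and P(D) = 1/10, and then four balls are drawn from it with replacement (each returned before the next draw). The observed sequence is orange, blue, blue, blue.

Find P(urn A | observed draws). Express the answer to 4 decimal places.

0.1703

Under each hypothesis, the probability of the observed sequence is: P(data | urn A) = (3/5)(2/5)(2/5)(2/5) = 0.0384; P(data | urn B) = (3/5)(2/5)(2/5)(2/5) = 0.0384; P(data | urn C) = (3/12)(9/12)(9/12)(9/12) = 0.10547; P(data | urn D) = (6/12)(6/12)(6/12)(6/12) = 0.0625.
The prior-weighted likelihoods are 3/10 · 0.0384 = 0.01152, 1/5 · 0.0384 = 0.00768, 2/5 · 0.10547 = 0.042188, 1/10 · 0.0625 = 0.00625; with total 0.067638.
Therefore the posterior P(urn A | data) = (0.01152) / (0.067638) = 0.17032.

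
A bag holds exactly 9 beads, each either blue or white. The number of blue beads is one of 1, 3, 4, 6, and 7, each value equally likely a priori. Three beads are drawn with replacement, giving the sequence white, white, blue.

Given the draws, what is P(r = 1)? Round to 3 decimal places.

The likelihood of the observed sequence under each hypothesis: P(data | r = 1) = (8/9)(8/9)(1/9) = 0.087791; P(data | r = 3) = (6/9)(6/9)(3/9) = 0.14815; P(data | r = 4) = (5/9)(5/9)(4/9) = 0.13717; P(data | r = 6) = (3/9)(3/9)(6/9) = 0.074074; P(data | r = 7) = (2/9)(2/9)(7/9) = 0.038409.
The prior-weighted likelihoods are 1/5 · 0.087791 = 0.017558, 1/5 · 0.14815 = 0.02963, 1/5 · 0.13717 = 0.027435, 1/5 · 0.074074 = 0.014815, 1/5 · 0.038409 = 0.0076818; with total 0.097119.
Therefore the posterior P(r = 1 | data) = (0.017558) / (0.097119) = 0.18079.

0.181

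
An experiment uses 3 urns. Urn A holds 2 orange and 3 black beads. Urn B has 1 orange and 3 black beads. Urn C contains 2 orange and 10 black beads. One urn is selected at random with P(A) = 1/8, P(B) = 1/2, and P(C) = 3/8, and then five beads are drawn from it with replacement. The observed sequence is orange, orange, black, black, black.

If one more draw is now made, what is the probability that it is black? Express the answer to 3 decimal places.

For each hypothesis, P(data | H) works out to: P(data | urn A) = (2/5)(2/5)(3/5)(3/5)(3/5) = 0.03456; P(data | urn B) = (1/4)(1/4)(3/4)(3/4)(3/4) = 0.026367; P(data | urn C) = (2/12)(2/12)(10/12)(10/12)(10/12) = 0.016075.
Multiplying each by its prior: 1/8 · 0.03456 = 0.00432, 1/2 · 0.026367 = 0.013184, 3/8 · 0.016075 = 0.0060282; summing to 0.023532.
Dividing through by the total gives posterior P(urn A | data) = 0.18358, P(urn B | data) = 0.56025, P(urn C | data) = 0.25617.
The predictive probability is P(black next | data) = (3/5)(0.18358) + (3/4)(0.56025) + (5/6)(0.25617) = 0.74381.

0.744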